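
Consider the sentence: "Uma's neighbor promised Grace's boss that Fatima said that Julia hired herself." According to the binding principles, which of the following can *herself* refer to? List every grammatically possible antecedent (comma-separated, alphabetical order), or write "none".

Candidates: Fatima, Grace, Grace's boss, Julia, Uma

Julia

*herself* is a reflexive; Principle A requires it to be bound within its binding domain — the clause headed by 'hired'.
— Fatima: subject of the clause headed by 'said'; c-commands the reflexive but lies outside its binding domain — cannot bind it (Principle A).
— Grace: possessor inside the object DP of the matrix clause; does not c-command the reflexive — cannot bind it (Principle A).
— Grace's boss: object of the matrix clause; c-commands the reflexive but lies outside its binding domain — cannot bind it (Principle A).
— Julia: subject of the clause headed by 'hired'; c-commands the reflexive within its binding domain — allowed (Principle A).
— Uma: possessor inside the subject DP of the matrix clause; does not c-command the reflexive — cannot bind it (Principle A).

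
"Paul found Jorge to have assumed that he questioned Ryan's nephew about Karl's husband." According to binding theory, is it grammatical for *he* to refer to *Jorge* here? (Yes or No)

Yes

*Jorge* is an R-expression; Principle C requires it to be free (not bound by any c-commanding expression).
— he: subject of the clause headed by 'questioned'; the pronoun does not c-command the R-expression — coreference allowed.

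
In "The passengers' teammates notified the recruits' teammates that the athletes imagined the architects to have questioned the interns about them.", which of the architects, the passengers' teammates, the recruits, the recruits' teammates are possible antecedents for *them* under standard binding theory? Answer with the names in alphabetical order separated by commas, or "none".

the passengers' teammates, the recruits, the recruits' teammates

*them* is a pronoun; Principle B requires it to be free in its binding domain — the clause headed by 'questioned'.
— the architects: subject of the clause headed by 'questioned'; c-commands the pronoun within its binding domain — blocked (Principle B).
— the passengers' teammates: subject of the matrix clause; c-commands the pronoun but lies outside its binding domain — allowed.
— the recruits: possessor inside the object DP of the matrix clause; does not c-command the pronoun — Principle B does not apply; allowed.
— the recruits' teammates: object of the matrix clause; c-commands the pronoun but lies outside its binding domain — allowed.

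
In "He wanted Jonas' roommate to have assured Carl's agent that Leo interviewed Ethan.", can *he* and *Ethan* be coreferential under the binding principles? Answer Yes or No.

No

*Ethan* is an R-expression; Principle C requires it to be free (not bound by any c-commanding expression).
— he: subject of the matrix clause; the pronoun c-commands the R-expression — coreference blocked (Principle C).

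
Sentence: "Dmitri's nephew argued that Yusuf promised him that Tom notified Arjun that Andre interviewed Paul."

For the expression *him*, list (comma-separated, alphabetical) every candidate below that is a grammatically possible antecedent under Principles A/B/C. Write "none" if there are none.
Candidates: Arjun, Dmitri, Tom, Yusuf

*him* is a pronoun; Principle B requires it to be free in its binding domain — the clause headed by 'promised'.
— Arjun: object of the clause headed by 'notified'; is c-commanded by the pronoun; coreference would bind this R-expression — blocked (Principle C).
— Dmitri: possessor inside the subject DP of the matrix clause; does not c-command the pronoun — Principle B does not apply; allowed.
— Tom: subject of the clause headed by 'notified'; is c-commanded by the pronoun; coreference would bind this R-expression — blocked (Principle C).
— Yusuf: subject of the clause headed by 'promised'; c-commands the pronoun within its binding domain — blocked (Principle B).

Dmitri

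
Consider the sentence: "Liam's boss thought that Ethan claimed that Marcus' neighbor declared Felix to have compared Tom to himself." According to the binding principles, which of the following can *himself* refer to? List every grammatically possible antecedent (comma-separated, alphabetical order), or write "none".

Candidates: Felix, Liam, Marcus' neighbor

Felix

*himself* is a reflexive; Principle A requires it to be bound within its binding domain — the clause headed by 'compared'.
— Felix: subject of the clause headed by 'compared'; c-commands the reflexive within its binding domain — allowed (Principle A).
— Liam: possessor inside the subject DP of the matrix clause; does not c-command the reflexive — cannot bind it (Principle A).
— Marcus' neighbor: subject of the clause headed by 'declared'; c-commands the reflexive but lies outside its binding domain — cannot bind it (Principle A).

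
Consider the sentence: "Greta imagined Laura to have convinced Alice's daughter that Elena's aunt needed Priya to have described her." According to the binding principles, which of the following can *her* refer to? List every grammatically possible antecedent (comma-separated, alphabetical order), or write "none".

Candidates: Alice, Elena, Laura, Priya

*her* is a pronoun; Principle B requires it to be free in its binding domain — the clause headed by 'described'.
— Alice: possessor inside the object DP of the clause headed by 'convinced'; does not c-command the pronoun — Principle B does not apply; allowed.
— Elena: possessor inside the subject DP of the clause headed by 'needed'; does not c-command the pronoun — Principle B does not apply; allowed.
— Laura: subject of the clause headed by 'convinced'; c-commands the pronoun but lies outside its binding domain — allowed.
— Priya: subject of the clause headed by 'described'; c-commands the pronoun within its binding domain — blocked (Principle B).

Alice, Elena, Laura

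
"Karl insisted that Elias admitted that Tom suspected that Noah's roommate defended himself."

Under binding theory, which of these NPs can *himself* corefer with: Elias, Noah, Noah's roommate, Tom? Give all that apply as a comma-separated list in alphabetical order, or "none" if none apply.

*himself* is a reflexive; Principle A requires it to be bound within its binding domain — the clause headed by 'defended'.
— Elias: subject of the clause headed by 'admitted'; c-commands the reflexive but lies outside its binding domain — cannot bind it (Principle A).
— Noah: possessor inside the subject DP of the clause headed by 'defended'; does not c-command the reflexive — cannot bind it (Principle A).
— Noah's roommate: subject of the clause headed by 'defended'; c-commands the reflexive within its binding domain — allowed (Principle A).
— Tom: subject of the clause headed by 'suspected'; c-commands the reflexive but lies outside its binding domain — cannot bind it (Principle A).

Noah's roommate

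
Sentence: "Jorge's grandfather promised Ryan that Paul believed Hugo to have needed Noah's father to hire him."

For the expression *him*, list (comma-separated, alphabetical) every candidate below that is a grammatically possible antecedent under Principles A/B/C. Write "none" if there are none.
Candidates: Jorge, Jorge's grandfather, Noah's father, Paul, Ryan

*him* is a pronoun; Principle B requires it to be free in its binding domain — the clause headed by 'hire'.
— Jorge: possessor inside the subject DP of the matrix clause; does not c-command the pronoun — Principle B does not apply; allowed.
— Jorge's grandfather: subject of the matrix clause; c-commands the pronoun but lies outside its binding domain — allowed.
— Noah's father: subject of the clause headed by 'hire'; c-commands the pronoun within its binding domain — blocked (Principle B).
— Paul: subject of the clause headed by 'believed'; c-commands the pronoun but lies outside its binding domain — allowed.
— Ryan: object of the matrix clause; c-commands the pronoun but lies outside its binding domain — allowed.

Jorge, Jorge's grandfather, Paul, Ryan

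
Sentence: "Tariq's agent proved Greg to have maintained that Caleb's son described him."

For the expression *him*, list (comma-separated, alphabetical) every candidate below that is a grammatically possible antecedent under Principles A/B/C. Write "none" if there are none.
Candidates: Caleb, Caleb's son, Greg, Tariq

Caleb, Greg, Tariq

*him* is a pronoun; Principle B requires it to be free in its binding domain — the clause headed by 'described'.
— Caleb: possessor inside the subject DP of the clause headed by 'described'; does not c-command the pronoun — Principle B does not apply; allowed.
— Caleb's son: subject of the clause headed by 'described'; c-commands the pronoun within its binding domain — blocked (Principle B).
— Greg: subject of the clause headed by 'maintained'; c-commands the pronoun but lies outside its binding domain — allowed.
— Tariq: possessor inside the subject DP of the matrix clause; does not c-command the pronoun — Principle B does not apply; allowed.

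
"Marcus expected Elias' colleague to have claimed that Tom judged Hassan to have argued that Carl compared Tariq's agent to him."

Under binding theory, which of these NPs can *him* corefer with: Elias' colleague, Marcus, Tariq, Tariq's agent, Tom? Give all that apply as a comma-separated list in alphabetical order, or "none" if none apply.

*him* is a pronoun; Principle B requires it to be free in its binding domain — the clause headed by 'compared'.
— Elias' colleague: subject of the clause headed by 'claimed'; c-commands the pronoun but lies outside its binding domain — allowed.
— Marcus: subject of the matrix clause; c-commands the pronoun but lies outside its binding domain — allowed.
— Tariq: possessor inside the object DP of the clause headed by 'compared'; does not c-command the pronoun — Principle B does not apply; allowed.
— Tariq's agent: object of the clause headed by 'compared'; c-commands the pronoun within its binding domain — blocked (Principle B).
— Tom: subject of the clause headed by 'judged'; c-commands the pronoun but lies outside its binding domain — allowed.

Elias' colleague, Marcus, Tariq, Tom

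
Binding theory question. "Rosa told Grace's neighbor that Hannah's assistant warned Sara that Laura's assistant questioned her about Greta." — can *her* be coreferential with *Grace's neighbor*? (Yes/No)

Yes

*her* is a pronoun; Principle B requires it to be free in its binding domain — the clause headed by 'questioned'.
— Grace's neighbor: object of the matrix clause; c-commands the pronoun but lies outside its binding domain — allowed.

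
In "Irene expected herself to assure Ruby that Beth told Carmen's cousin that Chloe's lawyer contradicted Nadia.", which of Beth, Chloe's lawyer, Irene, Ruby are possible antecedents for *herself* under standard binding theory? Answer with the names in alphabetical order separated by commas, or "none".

Irene

*herself* is a reflexive; Principle A requires it to be bound within its binding domain — the matrix clause.
— Beth: subject of the clause headed by 'told'; does not c-command the reflexive — cannot bind it (Principle A).
— Chloe's lawyer: subject of the clause headed by 'contradicted'; does not c-command the reflexive — cannot bind it (Principle A).
— Irene: subject of the matrix clause; c-commands the reflexive within its binding domain — allowed (Principle A).
— Ruby: object of the clause headed by 'assure'; does not c-command the reflexive — cannot bind it (Principle A).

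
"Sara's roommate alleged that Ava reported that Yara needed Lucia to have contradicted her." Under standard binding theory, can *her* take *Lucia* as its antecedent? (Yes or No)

No

*her* is a pronoun; Principle B requires it to be free in its binding domain — the clause headed by 'contradicted'.
— Lucia: subject of the clause headed by 'contradicted'; c-commands the pronoun within its binding domain — blocked (Principle B).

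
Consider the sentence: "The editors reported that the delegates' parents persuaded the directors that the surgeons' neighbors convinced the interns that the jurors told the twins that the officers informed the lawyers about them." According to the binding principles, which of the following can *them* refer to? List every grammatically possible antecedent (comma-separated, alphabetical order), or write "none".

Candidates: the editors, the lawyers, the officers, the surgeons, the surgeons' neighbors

the editors, the surgeons, the surgeons' neighbors

*them* is a pronoun; Principle B requires it to be free in its binding domain — the clause headed by 'informed'.
— the editors: subject of the matrix clause; c-commands the pronoun but lies outside its binding domain — allowed.
— the lawyers: object of the clause headed by 'informed'; c-commands the pronoun within its binding domain — blocked (Principle B).
— the officers: subject of the clause headed by 'informed'; c-commands the pronoun within its binding domain — blocked (Principle B).
— the surgeons: possessor inside the subject DP of the clause headed by 'convinced'; does not c-command the pronoun — Principle B does not apply; allowed.
— the surgeons' neighbors: subject of the clause headed by 'convinced'; c-commands the pronoun but lies outside its binding domain — allowed.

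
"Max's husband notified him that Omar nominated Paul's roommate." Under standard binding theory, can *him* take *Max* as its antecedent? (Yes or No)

Yes

*him* is a pronoun; Principle B requires it to be free in its binding domain — the matrix clause.
— Max: possessor inside the subject DP of the matrix clause; does not c-command the pronoun — Principle B does not apply; allowed.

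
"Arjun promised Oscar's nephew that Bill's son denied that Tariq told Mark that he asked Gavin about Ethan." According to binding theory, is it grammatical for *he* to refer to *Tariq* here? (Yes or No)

*Tariq* is an R-expression; Principle C requires it to be free (not bound by any c-commanding expression).
— he: subject of the clause headed by 'asked'; the pronoun does not c-command the R-expression — coreference allowed.

Yes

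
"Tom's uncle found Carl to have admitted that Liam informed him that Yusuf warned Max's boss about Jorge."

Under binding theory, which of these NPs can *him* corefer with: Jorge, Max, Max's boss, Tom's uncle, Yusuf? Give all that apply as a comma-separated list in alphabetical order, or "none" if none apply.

Tom's uncle

*him* is a pronoun; Principle B requires it to be free in its binding domain — the clause headed by 'informed'.
— Jorge: second object of the clause headed by 'warned'; is c-commanded by the pronoun; coreference would bind this R-expression — blocked (Principle C).
— Max: possessor inside the object DP of the clause headed by 'warned'; is c-commanded by the pronoun; coreference would bind this R-expression — blocked (Principle C).
— Max's boss: object of the clause headed by 'warned'; is c-commanded by the pronoun; coreference would bind this R-expression — blocked (Principle C).
— Tom's uncle: subject of the matrix clause; c-commands the pronoun but lies outside its binding domain — allowed.
— Yusuf: subject of the clause headed by 'warned'; is c-commanded by the pronoun; coreference would bind this R-expression — blocked (Principle C).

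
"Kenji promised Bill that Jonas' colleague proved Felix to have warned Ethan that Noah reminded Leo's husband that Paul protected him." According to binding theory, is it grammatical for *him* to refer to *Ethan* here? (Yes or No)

Yes

*Ethan* is an R-expression; Principle C requires it to be free (not bound by any c-commanding expression).
— him: object of the clause headed by 'protected'; the pronoun does not c-command the R-expression — coreference allowed.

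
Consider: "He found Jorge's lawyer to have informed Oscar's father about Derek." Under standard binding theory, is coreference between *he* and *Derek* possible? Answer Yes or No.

No

*Derek* is an R-expression; Principle C requires it to be free (not bound by any c-commanding expression).
— he: subject of the matrix clause; the pronoun c-commands the R-expression — coreference blocked (Principle C).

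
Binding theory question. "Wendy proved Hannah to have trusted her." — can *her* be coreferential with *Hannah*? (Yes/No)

No

*her* is a pronoun; Principle B requires it to be free in its binding domain — the clause headed by 'trusted'.
— Hannah: subject of the clause headed by 'trusted'; c-commands the pronoun within its binding domain — blocked (Principle B).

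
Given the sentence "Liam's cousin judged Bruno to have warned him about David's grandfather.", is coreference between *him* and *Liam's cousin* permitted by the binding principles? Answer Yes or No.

Yes

*him* is a pronoun; Principle B requires it to be free in its binding domain — the clause headed by 'warned'.
— Liam's cousin: subject of the matrix clause; c-commands the pronoun but lies outside its binding domain — allowed.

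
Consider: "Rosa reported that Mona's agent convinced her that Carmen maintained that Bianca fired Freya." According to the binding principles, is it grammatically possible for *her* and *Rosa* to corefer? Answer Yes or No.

*her* is a pronoun; Principle B requires it to be free in its binding domain — the clause headed by 'convinced'.
— Rosa: subject of the matrix clause; c-commands the pronoun but lies outside its binding domain — allowed.

Yes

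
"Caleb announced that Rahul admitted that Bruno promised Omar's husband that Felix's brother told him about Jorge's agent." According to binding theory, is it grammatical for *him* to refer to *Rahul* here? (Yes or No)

*Rahul* is an R-expression; Principle C requires it to be free (not bound by any c-commanding expression).
— him: object of the clause headed by 'told'; the pronoun does not c-command the R-expression — coreference allowed.

Yes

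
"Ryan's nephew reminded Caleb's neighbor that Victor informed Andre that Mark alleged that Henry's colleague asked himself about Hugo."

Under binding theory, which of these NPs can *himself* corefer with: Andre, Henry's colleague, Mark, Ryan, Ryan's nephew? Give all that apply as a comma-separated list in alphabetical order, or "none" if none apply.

Henry's colleague

*himself* is a reflexive; Principle A requires it to be bound within its binding domain — the clause headed by 'asked'.
— Andre: object of the clause headed by 'informed'; c-commands the reflexive but lies outside its binding domain — cannot bind it (Principle A).
— Henry's colleague: subject of the clause headed by 'asked'; c-commands the reflexive within its binding domain — allowed (Principle A).
— Mark: subject of the clause headed by 'alleged'; c-commands the reflexive but lies outside its binding domain — cannot bind it (Principle A).
— Ryan: possessor inside the subject DP of the matrix clause; does not c-command the reflexive — cannot bind it (Principle A).
— Ryan's nephew: subject of the matrix clause; c-commands the reflexive but lies outside its binding domain — cannot bind it (Principle A).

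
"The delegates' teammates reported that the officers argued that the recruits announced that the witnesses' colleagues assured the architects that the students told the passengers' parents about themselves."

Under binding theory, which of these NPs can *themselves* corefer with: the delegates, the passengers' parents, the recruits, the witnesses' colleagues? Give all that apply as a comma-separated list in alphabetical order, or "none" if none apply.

the passengers' parents

*themselves* is a reflexive; Principle A requires it to be bound within its binding domain — the clause headed by 'told'.
— the delegates: possessor inside the subject DP of the matrix clause; does not c-command the reflexive — cannot bind it (Principle A).
— the passengers' parents: object of the clause headed by 'told'; c-commands the reflexive within its binding domain — allowed (Principle A).
— the recruits: subject of the clause headed by 'announced'; c-commands the reflexive but lies outside its binding domain — cannot bind it (Principle A).
— the witnesses' colleagues: subject of the clause headed by 'assured'; c-commands the reflexive but lies outside its binding domain — cannot bind it (Principle A).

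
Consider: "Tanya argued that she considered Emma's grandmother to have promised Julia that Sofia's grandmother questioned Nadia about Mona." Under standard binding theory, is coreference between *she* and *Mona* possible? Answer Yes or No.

No

*Mona* is an R-expression; Principle C requires it to be free (not bound by any c-commanding expression).
— she: subject of the clause headed by 'considered'; the pronoun c-commands the R-expression — coreference blocked (Principle C).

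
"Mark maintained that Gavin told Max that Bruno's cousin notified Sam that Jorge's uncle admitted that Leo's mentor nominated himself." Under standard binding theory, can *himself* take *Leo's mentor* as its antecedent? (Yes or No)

Yes

*himself* is a reflexive; Principle A requires it to be bound within its binding domain — the clause headed by 'nominated'.
— Leo's mentor: subject of the clause headed by 'nominated'; c-commands the reflexive within its binding domain — allowed (Principle A).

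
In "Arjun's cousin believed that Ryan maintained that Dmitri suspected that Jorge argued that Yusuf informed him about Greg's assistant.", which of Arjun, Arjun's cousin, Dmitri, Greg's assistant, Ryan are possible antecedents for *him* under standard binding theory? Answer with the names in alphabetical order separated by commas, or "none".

*him* is a pronoun; Principle B requires it to be free in its binding domain — the clause headed by 'informed'.
— Arjun: possessor inside the subject DP of the matrix clause; does not c-command the pronoun — Principle B does not apply; allowed.
— Arjun's cousin: subject of the matrix clause; c-commands the pronoun but lies outside its binding domain — allowed.
— Dmitri: subject of the clause headed by 'suspected'; c-commands the pronoun but lies outside its binding domain — allowed.
— Greg's assistant: second object of the clause headed by 'informed'; is c-commanded by the pronoun; coreference would bind this R-expression — blocked (Principle C).
— Ryan: subject of the clause headed by 'maintained'; c-commands the pronoun but lies outside its binding domain — allowed.

Arjun, Arjun's cousin, Dmitri, Ryan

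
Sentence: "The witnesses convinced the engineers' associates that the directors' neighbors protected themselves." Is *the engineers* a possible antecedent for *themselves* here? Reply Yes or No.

No

*themselves* is a reflexive; Principle A requires it to be bound within its binding domain — the clause headed by 'protected'.
— the engineers: possessor inside the object DP of the matrix clause; does not c-command the reflexive — cannot bind it (Principle A).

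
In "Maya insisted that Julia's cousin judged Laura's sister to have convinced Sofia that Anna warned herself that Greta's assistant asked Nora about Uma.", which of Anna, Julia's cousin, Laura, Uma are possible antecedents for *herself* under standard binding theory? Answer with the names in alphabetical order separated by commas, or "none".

*herself* is a reflexive; Principle A requires it to be bound within its binding domain — the clause headed by 'warned'.
— Anna: subject of the clause headed by 'warned'; c-commands the reflexive within its binding domain — allowed (Principle A).
— Julia's cousin: subject of the clause headed by 'judged'; c-commands the reflexive but lies outside its binding domain — cannot bind it (Principle A).
— Laura: possessor inside the subject DP of the clause headed by 'convinced'; does not c-command the reflexive — cannot bind it (Principle A).
— Uma: second object of the clause headed by 'asked'; does not c-command the reflexive — cannot bind it (Principle A).

Anna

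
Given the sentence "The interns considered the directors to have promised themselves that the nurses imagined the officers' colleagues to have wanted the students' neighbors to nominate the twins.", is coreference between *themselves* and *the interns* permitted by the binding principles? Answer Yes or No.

No

*themselves* is a reflexive; Principle A requires it to be bound within its binding domain — the clause headed by 'promised'.
— the interns: subject of the matrix clause; c-commands the reflexive but lies outside its binding domain — cannot bind it (Principle A).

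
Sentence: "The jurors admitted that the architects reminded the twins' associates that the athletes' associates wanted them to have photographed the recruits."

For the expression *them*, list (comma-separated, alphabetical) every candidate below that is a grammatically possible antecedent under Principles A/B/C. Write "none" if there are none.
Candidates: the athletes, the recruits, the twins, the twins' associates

*them* is a pronoun; Principle B requires it to be free in its binding domain — the clause headed by 'wanted'.
— the athletes: possessor inside the subject DP of the clause headed by 'wanted'; does not c-command the pronoun — Principle B does not apply; allowed.
— the recruits: object of the clause headed by 'photographed'; is c-commanded by the pronoun; coreference would bind this R-expression — blocked (Principle C).
— the twins: possessor inside the object DP of the clause headed by 'reminded'; does not c-command the pronoun — Principle B does not apply; allowed.
— the twins' associates: object of the clause headed by 'reminded'; c-commands the pronoun but lies outside its binding domain — allowed.

the athletes, the twins, the twins' associates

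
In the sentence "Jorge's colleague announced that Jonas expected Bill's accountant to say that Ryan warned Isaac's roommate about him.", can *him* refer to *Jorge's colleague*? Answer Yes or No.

Yes

*him* is a pronoun; Principle B requires it to be free in its binding domain — the clause headed by 'warned'.
— Jorge's colleague: subject of the matrix clause; c-commands the pronoun but lies outside its binding domain — allowed.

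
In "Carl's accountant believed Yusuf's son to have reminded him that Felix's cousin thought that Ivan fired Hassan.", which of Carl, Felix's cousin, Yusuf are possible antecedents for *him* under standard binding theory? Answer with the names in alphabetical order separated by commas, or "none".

*him* is a pronoun; Principle B requires it to be free in its binding domain — the clause headed by 'reminded'.
— Carl: possessor inside the subject DP of the matrix clause; does not c-command the pronoun — Principle B does not apply; allowed.
— Felix's cousin: subject of the clause headed by 'thought'; is c-commanded by the pronoun; coreference would bind this R-expression — blocked (Principle C).
— Yusuf: possessor inside the subject DP of the clause headed by 'reminded'; does not c-command the pronoun — Principle B does not apply; allowed.

Carl, Yusuf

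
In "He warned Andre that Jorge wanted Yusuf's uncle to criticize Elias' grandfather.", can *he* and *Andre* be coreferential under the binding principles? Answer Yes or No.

*Andre* is an R-expression; Principle C requires it to be free (not bound by any c-commanding expression).
— he: subject of the matrix clause; the pronoun c-commands the R-expression — coreference blocked (Principle C).

No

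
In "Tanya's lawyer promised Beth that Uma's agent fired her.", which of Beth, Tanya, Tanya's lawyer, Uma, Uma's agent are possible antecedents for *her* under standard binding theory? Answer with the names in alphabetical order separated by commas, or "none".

*her* is a pronoun; Principle B requires it to be free in its binding domain — the clause headed by 'fired'.
— Beth: object of the matrix clause; c-commands the pronoun but lies outside its binding domain — allowed.
— Tanya: possessor inside the subject DP of the matrix clause; does not c-command the pronoun — Principle B does not apply; allowed.
— Tanya's lawyer: subject of the matrix clause; c-commands the pronoun but lies outside its binding domain — allowed.
— Uma: possessor inside the subject DP of the clause headed by 'fired'; does not c-command the pronoun — Principle B does not apply; allowed.
— Uma's agent: subject of the clause headed by 'fired'; c-commands the pronoun within its binding domain — blocked (Principle B).

Beth, Tanya, Tanya's lawyer, Uma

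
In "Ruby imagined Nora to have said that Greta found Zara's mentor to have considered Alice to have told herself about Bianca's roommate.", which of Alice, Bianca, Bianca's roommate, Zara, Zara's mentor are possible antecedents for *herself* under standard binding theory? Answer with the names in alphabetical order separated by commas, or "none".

*herself* is a reflexive; Principle A requires it to be bound within its binding domain — the clause headed by 'told'.
— Alice: subject of the clause headed by 'told'; c-commands the reflexive within its binding domain — allowed (Principle A).
— Bianca: possessor inside the second object DP of the clause headed by 'told'; does not c-command the reflexive — cannot bind it (Principle A).
— Bianca's roommate: second object of the clause headed by 'told'; does not c-command the reflexive — cannot bind it (Principle A).
— Zara: possessor inside the subject DP of the clause headed by 'considered'; does not c-command the reflexive — cannot bind it (Principle A).
— Zara's mentor: subject of the clause headed by 'considered'; c-commands the reflexive but lies outside its binding domain — cannot bind it (Principle A).

Alice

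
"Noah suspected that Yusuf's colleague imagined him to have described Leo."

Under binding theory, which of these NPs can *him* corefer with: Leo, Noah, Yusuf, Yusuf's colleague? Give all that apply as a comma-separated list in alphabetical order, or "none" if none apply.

*him* is a pronoun; Principle B requires it to be free in its binding domain — the clause headed by 'imagined'.
— Leo: object of the clause headed by 'described'; is c-commanded by the pronoun; coreference would bind this R-expression — blocked (Principle C).
— Noah: subject of the matrix clause; c-commands the pronoun but lies outside its binding domain — allowed.
— Yusuf: possessor inside the subject DP of the clause headed by 'imagined'; does not c-command the pronoun — Principle B does not apply; allowed.
— Yusuf's colleague: subject of the clause headed by 'imagined'; c-commands the pronoun within its binding domain — blocked (Principle B).

Noah, Yusuf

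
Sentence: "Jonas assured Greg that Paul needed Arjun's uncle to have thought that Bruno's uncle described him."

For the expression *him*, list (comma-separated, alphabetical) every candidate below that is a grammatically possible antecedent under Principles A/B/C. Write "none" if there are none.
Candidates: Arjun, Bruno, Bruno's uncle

*him* is a pronoun; Principle B requires it to be free in its binding domain — the clause headed by 'described'.
— Arjun: possessor inside the subject DP of the clause headed by 'thought'; does not c-command the pronoun — Principle B does not apply; allowed.
— Bruno: possessor inside the subject DP of the clause headed by 'described'; does not c-command the pronoun — Principle B does not apply; allowed.
— Bruno's uncle: subject of the clause headed by 'described'; c-commands the pronoun within its binding domain — blocked (Principle B).

Arjun, Bruno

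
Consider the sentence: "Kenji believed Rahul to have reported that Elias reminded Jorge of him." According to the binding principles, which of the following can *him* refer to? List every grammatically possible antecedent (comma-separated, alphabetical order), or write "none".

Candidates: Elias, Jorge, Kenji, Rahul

*him* is a pronoun; Principle B requires it to be free in its binding domain — the clause headed by 'reminded'.
— Elias: subject of the clause headed by 'reminded'; c-commands the pronoun within its binding domain — blocked (Principle B).
— Jorge: object of the clause headed by 'reminded'; c-commands the pronoun within its binding domain — blocked (Principle B).
— Kenji: subject of the matrix clause; c-commands the pronoun but lies outside its binding domain — allowed.
— Rahul: subject of the clause headed by 'reported'; c-commands the pronoun but lies outside its binding domain — allowed.

Kenji, Rahul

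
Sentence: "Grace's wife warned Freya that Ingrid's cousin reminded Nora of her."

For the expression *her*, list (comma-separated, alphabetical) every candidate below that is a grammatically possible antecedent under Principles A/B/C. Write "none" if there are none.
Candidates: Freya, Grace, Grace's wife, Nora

Freya, Grace, Grace's wife

*her* is a pronoun; Principle B requires it to be free in its binding domain — the clause headed by 'reminded'.
— Freya: object of the matrix clause; c-commands the pronoun but lies outside its binding domain — allowed.
— Grace: possessor inside the subject DP of the matrix clause; does not c-command the pronoun — Principle B does not apply; allowed.
— Grace's wife: subject of the matrix clause; c-commands the pronoun but lies outside its binding domain — allowed.
— Nora: object of the clause headed by 'reminded'; c-commands the pronoun within its binding domain — blocked (Principle B).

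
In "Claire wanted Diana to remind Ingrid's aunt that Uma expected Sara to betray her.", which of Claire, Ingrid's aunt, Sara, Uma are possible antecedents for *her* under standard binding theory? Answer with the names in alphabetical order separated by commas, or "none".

Claire, Ingrid's aunt, Uma

*her* is a pronoun; Principle B requires it to be free in its binding domain — the clause headed by 'betray'.
— Claire: subject of the matrix clause; c-commands the pronoun but lies outside its binding domain — allowed.
— Ingrid's aunt: object of the clause headed by 'remind'; c-commands the pronoun but lies outside its binding domain — allowed.
— Sara: subject of the clause headed by 'betray'; c-commands the pronoun within its binding domain — blocked (Principle B).
— Uma: subject of the clause headed by 'expected'; c-commands the pronoun but lies outside its binding domain — allowed.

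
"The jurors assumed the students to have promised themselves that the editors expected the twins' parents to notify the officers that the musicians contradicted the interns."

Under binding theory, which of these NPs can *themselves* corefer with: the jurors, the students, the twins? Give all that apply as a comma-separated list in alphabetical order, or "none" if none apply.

the students

*themselves* is a reflexive; Principle A requires it to be bound within its binding domain — the clause headed by 'promised'.
— the jurors: subject of the matrix clause; c-commands the reflexive but lies outside its binding domain — cannot bind it (Principle A).
— the students: subject of the clause headed by 'promised'; c-commands the reflexive within its binding domain — allowed (Principle A).
— the twins: possessor inside the subject DP of the clause headed by 'notify'; does not c-command the reflexive — cannot bind it (Principle A).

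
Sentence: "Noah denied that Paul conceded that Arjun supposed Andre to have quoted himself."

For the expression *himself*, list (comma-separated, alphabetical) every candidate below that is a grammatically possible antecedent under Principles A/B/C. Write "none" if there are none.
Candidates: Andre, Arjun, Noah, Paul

*himself* is a reflexive; Principle A requires it to be bound within its binding domain — the clause headed by 'quoted'.
— Andre: subject of the clause headed by 'quoted'; c-commands the reflexive within its binding domain — allowed (Principle A).
— Arjun: subject of the clause headed by 'supposed'; c-commands the reflexive but lies outside its binding domain — cannot bind it (Principle A).
— Noah: subject of the matrix clause; c-commands the reflexive but lies outside its binding domain — cannot bind it (Principle A).
— Paul: subject of the clause headed by 'conceded'; c-commands the reflexive but lies outside its binding domain — cannot bind it (Principle A).

Andre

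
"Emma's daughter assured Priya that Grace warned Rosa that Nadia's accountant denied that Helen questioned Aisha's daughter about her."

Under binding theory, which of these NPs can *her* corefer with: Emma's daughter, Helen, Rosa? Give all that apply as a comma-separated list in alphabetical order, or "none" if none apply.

Emma's daughter, Rosa

*her* is a pronoun; Principle B requires it to be free in its binding domain — the clause headed by 'questioned'.
— Emma's daughter: subject of the matrix clause; c-commands the pronoun but lies outside its binding domain — allowed.
— Helen: subject of the clause headed by 'questioned'; c-commands the pronoun within its binding domain — blocked (Principle B).
— Rosa: object of the clause headed by 'warned'; c-commands the pronoun but lies outside its binding domain — allowed.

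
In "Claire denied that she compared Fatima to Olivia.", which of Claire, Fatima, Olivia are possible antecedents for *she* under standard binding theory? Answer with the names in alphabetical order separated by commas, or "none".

Claire

*she* is a pronoun; Principle B requires it to be free in its binding domain — the clause headed by 'compared'.
— Claire: subject of the matrix clause; c-commands the pronoun but lies outside its binding domain — allowed.
— Fatima: object of the clause headed by 'compared'; is c-commanded by the pronoun; coreference would bind this R-expression — blocked (Principle C).
— Olivia: second object of the clause headed by 'compared'; is c-commanded by the pronoun; coreference would bind this R-expression — blocked (Principle C).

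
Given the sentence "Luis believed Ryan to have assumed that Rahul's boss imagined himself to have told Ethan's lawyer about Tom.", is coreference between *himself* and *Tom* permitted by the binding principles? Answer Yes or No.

No

*himself* is a reflexive; Principle A requires it to be bound within its binding domain — the clause headed by 'imagined'.
— Tom: second object of the clause headed by 'told'; does not c-command the reflexive — cannot bind it (Principle A).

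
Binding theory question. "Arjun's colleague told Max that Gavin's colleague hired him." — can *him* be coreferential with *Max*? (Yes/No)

*him* is a pronoun; Principle B requires it to be free in its binding domain — the clause headed by 'hired'.
— Max: object of the matrix clause; c-commands the pronoun but lies outside its binding domain — allowed.

Yes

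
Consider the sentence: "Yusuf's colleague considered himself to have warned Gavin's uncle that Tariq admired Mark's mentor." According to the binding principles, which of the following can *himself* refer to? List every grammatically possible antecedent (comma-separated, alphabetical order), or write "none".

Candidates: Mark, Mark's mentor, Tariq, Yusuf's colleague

*himself* is a reflexive; Principle A requires it to be bound within its binding domain — the matrix clause.
— Mark: possessor inside the object DP of the clause headed by 'admired'; does not c-command the reflexive — cannot bind it (Principle A).
— Mark's mentor: object of the clause headed by 'admired'; does not c-command the reflexive — cannot bind it (Principle A).
— Tariq: subject of the clause headed by 'admired'; does not c-command the reflexive — cannot bind it (Principle A).
— Yusuf's colleague: subject of the matrix clause; c-commands the reflexive within its binding domain — allowed (Principle A).

Yusuf's colleague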